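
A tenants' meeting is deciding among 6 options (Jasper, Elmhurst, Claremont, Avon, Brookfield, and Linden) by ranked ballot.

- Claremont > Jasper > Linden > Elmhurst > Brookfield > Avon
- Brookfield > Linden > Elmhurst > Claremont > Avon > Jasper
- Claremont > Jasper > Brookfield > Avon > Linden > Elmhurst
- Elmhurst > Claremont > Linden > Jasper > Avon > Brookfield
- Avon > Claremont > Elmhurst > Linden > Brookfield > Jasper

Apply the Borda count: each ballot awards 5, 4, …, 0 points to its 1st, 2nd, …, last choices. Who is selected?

Claremont

Borda scores:
  Jasper: 4 + 0 + 4 + 2 + 0 = 10
  Elmhurst: 2 + 3 + 0 + 5 + 3 = 13
  Claremont: 5 + 2 + 5 + 4 + 4 = 20
  Avon: 0 + 1 + 2 + 1 + 5 = 9
  Brookfield: 1 + 5 + 3 + 0 + 1 = 10
  Linden: 3 + 4 + 1 + 3 + 2 = 13
Claremont has the highest total.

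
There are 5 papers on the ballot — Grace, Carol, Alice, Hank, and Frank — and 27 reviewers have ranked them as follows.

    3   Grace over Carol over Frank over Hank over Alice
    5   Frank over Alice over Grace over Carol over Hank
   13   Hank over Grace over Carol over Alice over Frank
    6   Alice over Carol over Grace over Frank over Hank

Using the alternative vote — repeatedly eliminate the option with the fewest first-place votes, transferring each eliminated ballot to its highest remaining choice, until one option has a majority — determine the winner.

Frank

Round 1: Hank 13, Alice 6, Frank 5, Grace 3, Carol 0. Carol has the fewest and is eliminated.
Round 2: Hank 13, Alice 6, Frank 5, Grace 3. Grace has the fewest and is eliminated.
Round 3: Hank 13, Frank 8, Alice 6. Alice has the fewest and is eliminated.
Round 4: Frank 14, Hank 13. Frank has a majority.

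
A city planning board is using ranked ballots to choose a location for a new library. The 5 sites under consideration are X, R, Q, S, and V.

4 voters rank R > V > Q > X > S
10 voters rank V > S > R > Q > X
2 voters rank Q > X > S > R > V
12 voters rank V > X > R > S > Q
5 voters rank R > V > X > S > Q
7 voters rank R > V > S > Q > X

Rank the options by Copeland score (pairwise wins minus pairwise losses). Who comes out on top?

V

Pairwise results:
  X vs R: R wins 26–14.
  X vs Q: Q wins 23–17.
  X vs S: X wins 23–17.
  X vs V: V wins 38–2.
  R vs Q: R wins 38–2.
  R vs S: R wins 28–12.
  R vs V: V wins 22–18.
  Q vs S: S wins 34–6.
  Q vs V: V wins 38–2.
  S vs V: V wins 38–2.
Copeland scores (wins − losses):
  X: 1 − 3 = -2
  R: 3 − 1 = 2
  Q: 1 − 3 = -2
  S: 1 − 3 = -2
  V: 4 − 0 = 4
V has the best Copeland score.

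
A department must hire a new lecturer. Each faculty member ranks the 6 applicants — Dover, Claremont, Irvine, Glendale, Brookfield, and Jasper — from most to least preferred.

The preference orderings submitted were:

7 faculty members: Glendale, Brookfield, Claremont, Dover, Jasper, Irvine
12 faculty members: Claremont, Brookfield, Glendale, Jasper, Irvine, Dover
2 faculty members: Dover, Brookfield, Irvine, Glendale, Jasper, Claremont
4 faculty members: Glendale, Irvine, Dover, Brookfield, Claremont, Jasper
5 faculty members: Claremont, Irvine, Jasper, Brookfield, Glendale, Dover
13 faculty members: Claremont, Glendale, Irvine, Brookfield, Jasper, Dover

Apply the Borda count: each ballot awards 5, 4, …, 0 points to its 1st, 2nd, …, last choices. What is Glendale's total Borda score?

152

Borda scores:
  Dover: 7·2 + 12·0 + 2·5 + 4·3 + 5·0 + 13·0 = 36
  Claremont: 7·3 + 12·5 + 2·0 + 4·1 + 5·5 + 13·5 = 175
  Irvine: 7·0 + 12·1 + 2·3 + 4·4 + 5·4 + 13·3 = 93
  Glendale: 7·5 + 12·3 + 2·2 + 4·5 + 5·1 + 13·4 = 152
  Brookfield: 7·4 + 12·4 + 2·4 + 4·2 + 5·2 + 13·2 = 128
  Jasper: 7·1 + 12·2 + 2·1 + 4·0 + 5·3 + 13·1 = 61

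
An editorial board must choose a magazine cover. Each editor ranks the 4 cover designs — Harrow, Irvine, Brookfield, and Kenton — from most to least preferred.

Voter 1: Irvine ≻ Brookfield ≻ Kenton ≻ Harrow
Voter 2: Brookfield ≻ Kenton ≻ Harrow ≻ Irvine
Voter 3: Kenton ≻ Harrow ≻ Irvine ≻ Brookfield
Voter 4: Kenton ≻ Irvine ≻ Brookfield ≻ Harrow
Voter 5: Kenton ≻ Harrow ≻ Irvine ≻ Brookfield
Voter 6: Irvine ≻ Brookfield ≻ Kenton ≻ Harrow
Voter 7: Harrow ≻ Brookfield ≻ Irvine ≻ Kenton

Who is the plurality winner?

Kenton

First-place vote totals:
  Harrow: 1
  Irvine: 2
  Brookfield: 1
  Kenton: 3
Kenton has the most first-place votes.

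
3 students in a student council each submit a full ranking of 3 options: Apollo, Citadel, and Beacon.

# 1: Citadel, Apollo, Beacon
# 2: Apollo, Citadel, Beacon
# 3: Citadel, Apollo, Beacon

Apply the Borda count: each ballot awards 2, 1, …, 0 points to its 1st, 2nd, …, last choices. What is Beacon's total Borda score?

0

Borda scores:
  Apollo: 1 + 2 + 1 = 4
  Citadel: 2 + 1 + 2 = 5
  Beacon: 0 + 0 + 0 = 0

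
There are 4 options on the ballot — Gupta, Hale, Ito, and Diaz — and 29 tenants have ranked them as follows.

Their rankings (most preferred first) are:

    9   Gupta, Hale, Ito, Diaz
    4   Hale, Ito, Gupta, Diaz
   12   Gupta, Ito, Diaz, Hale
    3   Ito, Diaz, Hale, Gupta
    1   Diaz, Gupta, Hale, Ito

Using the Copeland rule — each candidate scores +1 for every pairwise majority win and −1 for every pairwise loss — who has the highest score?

Pairwise results:
  Gupta vs Hale: Gupta wins 22–7.
  Gupta vs Ito: Gupta wins 22–7.
  Gupta vs Diaz: Gupta wins 25–4.
  Hale vs Ito: Ito wins 15–14.
  Hale vs Diaz: Diaz wins 16–13.
  Ito vs Diaz: Ito wins 28–1.
Copeland scores (wins − losses):
  Gupta: 3 − 0 = 3
  Hale: 0 − 3 = -3
  Ito: 2 − 1 = 1
  Diaz: 1 − 2 = -1
Gupta has the best Copeland score.

Gupta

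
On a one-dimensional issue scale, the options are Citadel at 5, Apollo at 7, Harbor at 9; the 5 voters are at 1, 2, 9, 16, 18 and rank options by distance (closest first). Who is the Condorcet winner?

With single-peaked preferences on a line, the Condorcet winner is the candidate closest to the median voter.
The median voter (position 9) is closest to Harbor at 9.
Check: Harbor vs Apollo — voters closer to Harbor: 3 of 5.

Harbor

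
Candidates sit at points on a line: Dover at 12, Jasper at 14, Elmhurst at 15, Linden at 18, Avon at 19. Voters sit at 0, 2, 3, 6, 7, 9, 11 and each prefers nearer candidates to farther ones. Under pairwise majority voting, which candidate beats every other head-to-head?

With single-peaked preferences on a line, the Condorcet winner is the candidate closest to the median voter.
The median voter (position 6) is closest to Dover at 12.
Check: Dover vs Elmhurst — voters closer to Dover: 7 of 7.

Dover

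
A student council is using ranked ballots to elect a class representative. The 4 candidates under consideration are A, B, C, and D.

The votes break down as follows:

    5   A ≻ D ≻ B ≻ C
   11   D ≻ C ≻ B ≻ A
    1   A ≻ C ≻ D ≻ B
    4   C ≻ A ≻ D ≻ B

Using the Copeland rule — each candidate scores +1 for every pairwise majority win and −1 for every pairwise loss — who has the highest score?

D

Pairwise results:
  A vs B: B wins 11–10.
  A vs C: C wins 15–6.
  A vs D: D wins 11–10.
  B vs C: C wins 16–5.
  B vs D: D wins 21–0.
  C vs D: D wins 16–5.
Copeland scores (wins − losses):
  A: 0 − 3 = -3
  B: 1 − 2 = -1
  C: 2 − 1 = 1
  D: 3 − 0 = 3
D has the best Copeland score.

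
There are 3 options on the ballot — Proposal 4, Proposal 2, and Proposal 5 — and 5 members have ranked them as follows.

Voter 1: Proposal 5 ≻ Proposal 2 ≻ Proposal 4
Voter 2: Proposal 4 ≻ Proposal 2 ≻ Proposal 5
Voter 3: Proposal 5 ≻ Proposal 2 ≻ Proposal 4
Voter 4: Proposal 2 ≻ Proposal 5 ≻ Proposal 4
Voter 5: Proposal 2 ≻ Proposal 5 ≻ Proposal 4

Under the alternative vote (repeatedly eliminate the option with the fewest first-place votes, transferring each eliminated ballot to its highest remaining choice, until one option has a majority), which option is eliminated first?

Proposal 4

Round 1: Proposal 2 2, Proposal 5 2, Proposal 4 1. Proposal 4 has the fewest and is eliminated.
Round 2: Proposal 2 3, Proposal 5 2. Proposal 2 has a majority.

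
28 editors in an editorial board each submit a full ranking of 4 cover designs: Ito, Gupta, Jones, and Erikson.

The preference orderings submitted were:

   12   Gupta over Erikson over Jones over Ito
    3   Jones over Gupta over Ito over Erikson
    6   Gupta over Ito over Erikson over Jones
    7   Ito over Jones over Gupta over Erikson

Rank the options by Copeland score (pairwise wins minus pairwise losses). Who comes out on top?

Gupta

Pairwise results:
  Ito vs Gupta: Gupta wins 21–7.
  Ito vs Jones: Jones wins 15–13.
  Ito vs Erikson: Ito wins 16–12.
  Gupta vs Jones: Gupta wins 18–10.
  Gupta vs Erikson: Gupta wins 28–0.
  Jones vs Erikson: Erikson wins 18–10.
Copeland scores (wins − losses):
  Ito: 1 − 2 = -1
  Gupta: 3 − 0 = 3
  Jones: 1 − 2 = -1
  Erikson: 1 − 2 = -1
Gupta has the best Copeland score.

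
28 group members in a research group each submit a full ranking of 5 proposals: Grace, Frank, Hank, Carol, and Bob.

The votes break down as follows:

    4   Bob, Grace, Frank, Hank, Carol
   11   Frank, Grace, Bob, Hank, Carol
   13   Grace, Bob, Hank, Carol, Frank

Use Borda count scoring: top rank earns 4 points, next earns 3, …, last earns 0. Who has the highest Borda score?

Grace

Borda scores:
  Grace: 4·3 + 11·3 + 13·4 = 97
  Frank: 4·2 + 11·4 + 13·0 = 52
  Hank: 4·1 + 11·1 + 13·2 = 41
  Carol: 4·0 + 11·0 + 13·1 = 13
  Bob: 4·4 + 11·2 + 13·3 = 77
Grace has the highest total.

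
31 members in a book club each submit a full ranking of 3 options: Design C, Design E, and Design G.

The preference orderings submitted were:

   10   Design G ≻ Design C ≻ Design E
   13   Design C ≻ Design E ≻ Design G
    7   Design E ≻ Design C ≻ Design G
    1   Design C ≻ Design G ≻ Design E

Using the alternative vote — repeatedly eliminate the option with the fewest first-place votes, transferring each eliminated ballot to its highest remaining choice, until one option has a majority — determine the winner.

Round 1: Design C 14, Design G 10, Design E 7. Design E has the fewest and is eliminated.
Round 2: Design C 21, Design G 10. Design C has a majority.

Design C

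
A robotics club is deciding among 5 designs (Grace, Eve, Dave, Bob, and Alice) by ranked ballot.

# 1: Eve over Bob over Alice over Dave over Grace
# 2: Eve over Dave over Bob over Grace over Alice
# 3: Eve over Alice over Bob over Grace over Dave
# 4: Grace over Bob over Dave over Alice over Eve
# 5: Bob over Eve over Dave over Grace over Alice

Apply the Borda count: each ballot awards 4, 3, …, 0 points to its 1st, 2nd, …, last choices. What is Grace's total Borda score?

Borda scores:
  Grace: 0 + 1 + 1 + 4 + 1 = 7
  Eve: 4 + 4 + 4 + 0 + 3 = 15
  Dave: 1 + 3 + 0 + 2 + 2 = 8
  Bob: 3 + 2 + 2 + 3 + 4 = 14
  Alice: 2 + 0 + 3 + 1 + 0 = 6

7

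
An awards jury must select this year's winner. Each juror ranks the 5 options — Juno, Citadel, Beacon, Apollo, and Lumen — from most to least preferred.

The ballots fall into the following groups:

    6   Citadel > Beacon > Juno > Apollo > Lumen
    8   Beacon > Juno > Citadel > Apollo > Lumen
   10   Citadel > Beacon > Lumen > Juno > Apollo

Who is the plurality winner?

First-place vote totals:
  Juno: 0
  Citadel: 16
  Beacon: 8
  Apollo: 0
  Lumen: 0
Citadel has the most first-place votes.

Citadel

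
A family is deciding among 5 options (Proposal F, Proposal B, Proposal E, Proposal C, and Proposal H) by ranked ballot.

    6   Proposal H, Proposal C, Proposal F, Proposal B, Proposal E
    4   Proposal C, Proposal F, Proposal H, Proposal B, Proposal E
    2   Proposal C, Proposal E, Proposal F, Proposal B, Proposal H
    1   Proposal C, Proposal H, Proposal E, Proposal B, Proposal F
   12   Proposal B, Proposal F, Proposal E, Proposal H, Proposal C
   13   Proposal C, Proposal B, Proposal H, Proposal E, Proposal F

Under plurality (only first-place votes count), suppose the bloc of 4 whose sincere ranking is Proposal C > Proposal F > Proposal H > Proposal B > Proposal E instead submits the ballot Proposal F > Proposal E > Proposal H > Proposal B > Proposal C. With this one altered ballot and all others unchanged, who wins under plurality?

First-place totals with the altered ballot: Proposal F 4, Proposal B 12, Proposal E 0, Proposal C 16, Proposal H 6.
The winner is unchanged: still Proposal C.

Proposal C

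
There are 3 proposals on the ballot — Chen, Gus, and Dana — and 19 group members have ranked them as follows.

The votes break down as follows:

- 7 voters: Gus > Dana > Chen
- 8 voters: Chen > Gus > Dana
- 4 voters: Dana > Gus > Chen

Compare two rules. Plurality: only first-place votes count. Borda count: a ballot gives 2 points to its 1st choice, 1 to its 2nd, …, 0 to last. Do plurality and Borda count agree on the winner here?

No

Plurality first-place counts: Chen 8, Gus 7, Dana 4 → Chen.
Borda totals: Chen 16, Gus 26, Dana 15 → Gus.
The two rules disagree: plurality picks Chen, Borda picks Gus.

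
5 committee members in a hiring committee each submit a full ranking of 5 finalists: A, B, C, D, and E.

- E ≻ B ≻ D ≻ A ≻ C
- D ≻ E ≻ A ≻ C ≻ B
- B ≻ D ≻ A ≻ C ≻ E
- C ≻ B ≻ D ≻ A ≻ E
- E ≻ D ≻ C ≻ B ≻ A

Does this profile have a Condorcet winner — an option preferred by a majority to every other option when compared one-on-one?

Head-to-head results (5 voters total):
A vs B: B wins 4–1.
A vs C: A wins 3–2.
A vs D: D wins 5–0.
A vs E: E wins 3–2.
B vs C: C wins 3–2.
B vs D: B wins 3–2.
B vs E: E wins 3–2.
C vs D: D wins 4–1.
C vs E: E wins 3–2.
D vs E: D wins 3–2.
No candidate beats all others: A beats C beats B beats A, a majority cycle.

No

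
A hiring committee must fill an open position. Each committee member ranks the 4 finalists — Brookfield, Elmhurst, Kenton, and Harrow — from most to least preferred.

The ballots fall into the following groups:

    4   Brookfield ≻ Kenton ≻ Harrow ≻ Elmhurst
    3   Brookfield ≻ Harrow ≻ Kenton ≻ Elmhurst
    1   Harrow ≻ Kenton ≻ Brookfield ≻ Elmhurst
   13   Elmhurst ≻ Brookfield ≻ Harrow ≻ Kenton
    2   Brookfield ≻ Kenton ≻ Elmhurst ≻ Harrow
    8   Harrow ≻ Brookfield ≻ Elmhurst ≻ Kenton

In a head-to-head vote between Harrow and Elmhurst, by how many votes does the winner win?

Ballots ranking Harrow above Elmhurst: 4+3+1+8 = 16.
Ballots ranking Elmhurst above Harrow: 13+2 = 15.
Harrow wins 16–15, a margin of 1.

1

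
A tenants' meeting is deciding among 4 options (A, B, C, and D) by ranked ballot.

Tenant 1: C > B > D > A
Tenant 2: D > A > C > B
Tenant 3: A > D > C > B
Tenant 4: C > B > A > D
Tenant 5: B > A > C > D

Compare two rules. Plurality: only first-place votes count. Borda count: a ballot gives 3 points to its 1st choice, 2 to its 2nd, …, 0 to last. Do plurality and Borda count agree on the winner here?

Plurality first-place counts: A 1, B 1, C 2, D 1 → C.
Borda totals: A 8, B 7, C 9, D 6 → C.
The two rules agree on C.

Yes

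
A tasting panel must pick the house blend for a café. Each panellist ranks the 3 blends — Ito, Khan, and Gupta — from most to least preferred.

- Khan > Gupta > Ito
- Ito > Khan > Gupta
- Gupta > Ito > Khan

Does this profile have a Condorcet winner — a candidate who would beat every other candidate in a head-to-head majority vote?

No

Head-to-head results (3 voters total):
Ito vs Khan: Ito wins 2–1.
Ito vs Gupta: Gupta wins 2–1.
Khan vs Gupta: Khan wins 2–1.
No candidate beats all others: Ito beats Khan beats Gupta beats Ito, a majority cycle.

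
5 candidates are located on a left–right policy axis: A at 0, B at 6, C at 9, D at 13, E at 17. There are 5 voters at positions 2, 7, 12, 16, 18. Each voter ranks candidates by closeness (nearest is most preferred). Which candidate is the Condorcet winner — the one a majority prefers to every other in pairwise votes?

With single-peaked preferences on a line, the Condorcet winner is the candidate closest to the median voter.
The median voter (position 12) is closest to D at 13.
Check: D vs B — voters closer to D: 3 of 5.

D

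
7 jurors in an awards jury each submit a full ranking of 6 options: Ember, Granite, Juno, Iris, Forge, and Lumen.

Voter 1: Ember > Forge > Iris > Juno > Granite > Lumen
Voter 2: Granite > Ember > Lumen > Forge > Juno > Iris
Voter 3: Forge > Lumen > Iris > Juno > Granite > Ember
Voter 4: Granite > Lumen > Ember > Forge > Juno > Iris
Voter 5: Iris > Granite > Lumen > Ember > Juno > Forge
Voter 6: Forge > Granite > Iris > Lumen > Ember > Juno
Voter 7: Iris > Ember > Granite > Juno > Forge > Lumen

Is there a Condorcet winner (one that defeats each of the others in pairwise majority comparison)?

Head-to-head results (7 voters total):
Ember vs Granite: Granite wins 5–2.
Ember vs Juno: Ember wins 6–1.
Ember vs Iris: Iris wins 4–3.
Ember vs Forge: Ember wins 5–2.
Ember vs Lumen: Lumen wins 4–3.
Granite vs Juno: Granite wins 5–2.
Granite vs Iris: Iris wins 4–3.
Granite vs Forge: Granite wins 4–3.
Granite vs Lumen: Granite wins 6–1.
Juno vs Iris: Iris wins 5–2.
Juno vs Forge: Forge wins 5–2.
Juno vs Lumen: Lumen wins 5–2.
Iris vs Forge: Forge wins 5–2.
Iris vs Lumen: Iris wins 4–3.
Forge vs Lumen: Forge wins 4–3.
No candidate beats all others: Ember beats Forge beats Iris beats Ember, a majority cycle.

No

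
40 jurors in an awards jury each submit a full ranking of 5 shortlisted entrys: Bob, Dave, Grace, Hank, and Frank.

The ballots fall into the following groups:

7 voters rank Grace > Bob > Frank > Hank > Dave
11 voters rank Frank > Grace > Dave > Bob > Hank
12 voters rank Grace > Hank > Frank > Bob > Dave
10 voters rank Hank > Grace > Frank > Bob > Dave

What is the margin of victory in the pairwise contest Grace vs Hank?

Ballots ranking Grace above Hank: 7+11+12 = 30.
Ballots ranking Hank above Grace: 10.
Grace wins 30–10, a margin of 20.

20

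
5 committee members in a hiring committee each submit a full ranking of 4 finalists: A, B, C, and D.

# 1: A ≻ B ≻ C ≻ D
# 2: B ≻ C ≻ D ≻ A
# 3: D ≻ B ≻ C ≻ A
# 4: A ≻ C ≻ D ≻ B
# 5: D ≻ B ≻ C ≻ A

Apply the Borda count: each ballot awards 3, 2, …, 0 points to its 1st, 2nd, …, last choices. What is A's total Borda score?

6

Borda scores:
  A: 3 + 0 + 0 + 3 + 0 = 6
  B: 2 + 3 + 2 + 0 + 2 = 9
  C: 1 + 2 + 1 + 2 + 1 = 7
  D: 0 + 1 + 3 + 1 + 3 = 8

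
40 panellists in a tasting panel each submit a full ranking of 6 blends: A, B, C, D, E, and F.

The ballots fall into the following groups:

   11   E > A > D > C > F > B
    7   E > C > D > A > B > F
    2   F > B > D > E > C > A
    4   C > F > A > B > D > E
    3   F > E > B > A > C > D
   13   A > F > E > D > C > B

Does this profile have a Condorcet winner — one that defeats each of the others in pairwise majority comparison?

Head-to-head results (40 voters total):
A vs B: A wins 35–5.
A vs C: A wins 27–13.
A vs D: A wins 31–9.
A vs E: E wins 23–17.
A vs F: A wins 31–9.
B vs C: C wins 35–5.
B vs D: D wins 31–9.
B vs E: E wins 34–6.
B vs F: F wins 33–7.
C vs D: D wins 26–14.
C vs E: E wins 36–4.
C vs F: C wins 22–18.
D vs E: E wins 34–6.
D vs F: F wins 22–18.
E vs F: F wins 22–18.
No candidate beats all others: A beats F beats E beats A, a majority cycle.

No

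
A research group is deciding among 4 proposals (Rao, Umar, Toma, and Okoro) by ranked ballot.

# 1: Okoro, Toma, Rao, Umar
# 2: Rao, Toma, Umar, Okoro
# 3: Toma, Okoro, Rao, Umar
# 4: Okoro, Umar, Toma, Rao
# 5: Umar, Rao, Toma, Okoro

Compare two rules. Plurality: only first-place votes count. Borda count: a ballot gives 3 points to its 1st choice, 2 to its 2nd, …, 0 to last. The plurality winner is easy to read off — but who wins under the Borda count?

Plurality first-place counts: Rao 1, Umar 1, Toma 1, Okoro 2 → Okoro.
Borda totals: Rao 7, Umar 6, Toma 9, Okoro 8 → Toma.

Toma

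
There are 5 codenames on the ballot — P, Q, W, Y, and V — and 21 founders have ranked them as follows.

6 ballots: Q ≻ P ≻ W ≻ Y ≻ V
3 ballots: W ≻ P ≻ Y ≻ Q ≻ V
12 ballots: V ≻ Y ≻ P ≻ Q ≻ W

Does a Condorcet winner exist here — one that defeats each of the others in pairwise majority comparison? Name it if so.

Head-to-head results (21 voters total):
P vs Q: P wins 15–6.
P vs W: P wins 18–3.
P vs Y: Y wins 12–9.
P vs V: V wins 12–9.
Q vs W: Q wins 18–3.
Q vs Y: Y wins 15–6.
Q vs V: V wins 12–9.
W vs Y: Y wins 12–9.
W vs V: V wins 12–9.
Y vs V: V wins 12–9.
V beats each rival — P (12–9), Q (12–9), W (12–9), Y (12–9) — so V is the Condorcet winner.

V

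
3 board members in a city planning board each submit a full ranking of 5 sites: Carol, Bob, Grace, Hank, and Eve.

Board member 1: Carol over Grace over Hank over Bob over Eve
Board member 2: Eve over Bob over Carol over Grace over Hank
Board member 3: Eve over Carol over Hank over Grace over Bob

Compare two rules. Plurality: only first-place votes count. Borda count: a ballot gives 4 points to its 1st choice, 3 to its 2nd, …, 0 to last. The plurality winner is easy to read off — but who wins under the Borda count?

Plurality first-place counts: Carol 1, Bob 0, Grace 0, Hank 0, Eve 2 → Eve.
Borda totals: Carol 9, Bob 4, Grace 5, Hank 4, Eve 8 → Carol.

Carol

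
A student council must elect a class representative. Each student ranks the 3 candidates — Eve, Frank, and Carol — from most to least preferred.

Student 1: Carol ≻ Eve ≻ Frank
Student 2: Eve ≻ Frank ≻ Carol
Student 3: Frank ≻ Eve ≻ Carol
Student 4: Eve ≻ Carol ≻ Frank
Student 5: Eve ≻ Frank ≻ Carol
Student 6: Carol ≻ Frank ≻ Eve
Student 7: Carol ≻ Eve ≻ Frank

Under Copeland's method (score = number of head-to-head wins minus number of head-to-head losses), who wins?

Pairwise results:
  Eve vs Frank: Eve wins 5–2.
  Eve vs Carol: Eve wins 4–3.
  Frank vs Carol: Carol wins 4–3.
Copeland scores (wins − losses):
  Eve: 2 − 0 = 2
  Frank: 0 − 2 = -2
  Carol: 1 − 1 = 0
Eve has the best Copeland score.

Eve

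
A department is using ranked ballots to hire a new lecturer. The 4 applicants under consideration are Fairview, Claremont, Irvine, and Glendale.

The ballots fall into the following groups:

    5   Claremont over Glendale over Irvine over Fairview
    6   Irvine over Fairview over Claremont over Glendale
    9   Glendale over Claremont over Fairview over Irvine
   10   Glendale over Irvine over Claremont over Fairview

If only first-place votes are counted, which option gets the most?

Glendale

First-place vote totals:
  Fairview: 0
  Claremont: 5
  Irvine: 6
  Glendale: 19
Glendale has the most first-place votes.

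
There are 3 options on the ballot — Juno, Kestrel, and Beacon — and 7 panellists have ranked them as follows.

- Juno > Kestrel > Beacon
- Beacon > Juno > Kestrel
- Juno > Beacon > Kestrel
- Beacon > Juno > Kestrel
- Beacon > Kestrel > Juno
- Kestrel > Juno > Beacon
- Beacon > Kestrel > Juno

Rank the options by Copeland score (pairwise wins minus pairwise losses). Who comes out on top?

Beacon

Pairwise results:
  Juno vs Kestrel: Juno wins 4–3.
  Juno vs Beacon: Beacon wins 4–3.
  Kestrel vs Beacon: Beacon wins 5–2.
Copeland scores (wins − losses):
  Juno: 1 − 1 = 0
  Kestrel: 0 − 2 = -2
  Beacon: 2 − 0 = 2
Beacon has the best Copeland score.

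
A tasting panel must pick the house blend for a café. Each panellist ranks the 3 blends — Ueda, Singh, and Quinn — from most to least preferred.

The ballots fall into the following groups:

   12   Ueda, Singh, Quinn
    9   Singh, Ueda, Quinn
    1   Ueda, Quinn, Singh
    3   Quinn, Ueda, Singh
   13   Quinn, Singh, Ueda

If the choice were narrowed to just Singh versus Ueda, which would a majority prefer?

Singh

Ballots ranking Singh above Ueda: 9+13 = 22.
Ballots ranking Ueda above Singh: 12+1+3 = 16.
Singh wins the head-to-head, 22–16.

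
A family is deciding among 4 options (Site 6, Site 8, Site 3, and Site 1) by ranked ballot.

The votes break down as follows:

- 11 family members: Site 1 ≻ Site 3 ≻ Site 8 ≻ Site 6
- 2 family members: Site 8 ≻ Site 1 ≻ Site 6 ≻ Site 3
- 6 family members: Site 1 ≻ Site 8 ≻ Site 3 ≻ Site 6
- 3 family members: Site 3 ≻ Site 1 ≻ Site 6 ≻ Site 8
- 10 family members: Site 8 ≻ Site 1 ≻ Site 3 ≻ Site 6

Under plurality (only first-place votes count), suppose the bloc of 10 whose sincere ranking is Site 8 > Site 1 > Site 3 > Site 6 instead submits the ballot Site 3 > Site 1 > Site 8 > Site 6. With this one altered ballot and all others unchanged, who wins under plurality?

Site 1

First-place totals with the altered ballot: Site 6 0, Site 8 2, Site 3 13, Site 1 17.
The winner is unchanged: still Site 1.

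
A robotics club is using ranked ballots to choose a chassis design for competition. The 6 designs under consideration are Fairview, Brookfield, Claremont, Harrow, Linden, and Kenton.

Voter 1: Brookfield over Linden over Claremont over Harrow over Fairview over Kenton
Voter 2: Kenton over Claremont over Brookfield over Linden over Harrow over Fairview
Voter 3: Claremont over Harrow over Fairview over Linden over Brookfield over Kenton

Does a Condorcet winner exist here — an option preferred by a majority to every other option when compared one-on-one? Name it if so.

Head-to-head results (3 voters total):
Fairview vs Brookfield: Brookfield wins 2–1.
Fairview vs Claremont: Claremont wins 3–0.
Fairview vs Harrow: Harrow wins 3–0.
Fairview vs Linden: Linden wins 2–1.
Fairview vs Kenton: Fairview wins 2–1.
Brookfield vs Claremont: Claremont wins 2–1.
Brookfield vs Harrow: Brookfield wins 2–1.
Brookfield vs Linden: Brookfield wins 2–1.
Brookfield vs Kenton: Brookfield wins 2–1.
Claremont vs Harrow: Claremont wins 3–0.
Claremont vs Linden: Claremont wins 2–1.
Claremont vs Kenton: Claremont wins 2–1.
Harrow vs Linden: Linden wins 2–1.
Harrow vs Kenton: Harrow wins 2–1.
Linden vs Kenton: Linden wins 2–1.
Claremont beats each rival — Fairview (3–0), Brookfield (2–1), Harrow (3–0), Linden (2–1), Kenton (2–1) — so Claremont is the Condorcet winner.

Claremont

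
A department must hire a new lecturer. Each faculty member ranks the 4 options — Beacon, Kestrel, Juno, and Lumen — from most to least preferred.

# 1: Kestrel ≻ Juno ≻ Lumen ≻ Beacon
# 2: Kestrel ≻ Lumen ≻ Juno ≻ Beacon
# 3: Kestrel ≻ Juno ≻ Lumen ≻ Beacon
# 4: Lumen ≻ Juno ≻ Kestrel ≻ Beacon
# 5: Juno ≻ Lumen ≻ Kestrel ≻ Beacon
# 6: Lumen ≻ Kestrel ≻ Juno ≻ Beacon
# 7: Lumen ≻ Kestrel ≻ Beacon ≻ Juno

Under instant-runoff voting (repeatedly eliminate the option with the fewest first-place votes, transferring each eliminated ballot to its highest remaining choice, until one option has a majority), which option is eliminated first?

Round 1: Kestrel 3, Lumen 3, Juno 1, Beacon 0. Beacon has the fewest and is eliminated.
Round 2: Kestrel 3, Lumen 3, Juno 1. Juno has the fewest and is eliminated.
Round 3: Lumen 4, Kestrel 3. Lumen has a majority.

Beacon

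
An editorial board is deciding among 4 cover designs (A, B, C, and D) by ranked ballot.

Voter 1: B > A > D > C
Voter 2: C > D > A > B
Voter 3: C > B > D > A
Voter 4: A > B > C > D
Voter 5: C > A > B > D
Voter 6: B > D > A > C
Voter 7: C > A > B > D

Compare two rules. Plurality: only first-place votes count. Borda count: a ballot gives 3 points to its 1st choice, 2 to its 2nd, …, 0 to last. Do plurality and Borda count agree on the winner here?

Plurality first-place counts: A 1, B 2, C 4, D 0 → C.
Borda totals: A 11, B 12, C 13, D 6 → C.
The two rules agree on C.

Yes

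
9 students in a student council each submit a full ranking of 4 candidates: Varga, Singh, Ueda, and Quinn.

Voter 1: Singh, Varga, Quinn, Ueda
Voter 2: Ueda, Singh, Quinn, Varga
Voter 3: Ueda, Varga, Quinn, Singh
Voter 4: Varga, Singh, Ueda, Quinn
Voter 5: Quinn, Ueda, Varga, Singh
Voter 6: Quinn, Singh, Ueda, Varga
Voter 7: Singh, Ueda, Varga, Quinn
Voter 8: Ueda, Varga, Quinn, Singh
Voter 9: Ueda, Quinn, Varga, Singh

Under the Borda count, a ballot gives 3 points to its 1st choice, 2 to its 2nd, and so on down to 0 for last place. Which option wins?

Borda scores:
  Varga: 2 + 0 + 2 + 3 + 1 + 0 + 1 + 2 + 1 = 12
  Singh: 3 + 2 + 0 + 2 + 0 + 2 + 3 + 0 + 0 = 12
  Ueda: 0 + 3 + 3 + 1 + 2 + 1 + 2 + 3 + 3 = 18
  Quinn: 1 + 1 + 1 + 0 + 3 + 3 + 0 + 1 + 2 = 12
Ueda has the highest total.

Ueda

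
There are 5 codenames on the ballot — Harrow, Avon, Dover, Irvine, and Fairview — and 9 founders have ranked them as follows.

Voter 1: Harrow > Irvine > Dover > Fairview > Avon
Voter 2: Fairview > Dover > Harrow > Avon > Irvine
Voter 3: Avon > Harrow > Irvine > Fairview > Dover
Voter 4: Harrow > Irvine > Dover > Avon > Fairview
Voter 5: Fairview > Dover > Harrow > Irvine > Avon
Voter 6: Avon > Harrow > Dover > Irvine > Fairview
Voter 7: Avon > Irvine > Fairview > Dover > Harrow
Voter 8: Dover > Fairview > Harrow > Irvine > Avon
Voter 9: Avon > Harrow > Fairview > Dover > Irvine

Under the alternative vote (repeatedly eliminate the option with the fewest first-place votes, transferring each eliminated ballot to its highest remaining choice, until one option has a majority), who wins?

Round 1: Avon 4, Harrow 2, Fairview 2, Dover 1, Irvine 0. Irvine has the fewest and is eliminated.
Round 2: Avon 4, Harrow 2, Fairview 2, Dover 1. Dover has the fewest and is eliminated.
Round 3: Avon 4, Fairview 3, Harrow 2. Harrow has the fewest and is eliminated.
Round 4: Avon 5, Fairview 4. Avon has a majority.

Avon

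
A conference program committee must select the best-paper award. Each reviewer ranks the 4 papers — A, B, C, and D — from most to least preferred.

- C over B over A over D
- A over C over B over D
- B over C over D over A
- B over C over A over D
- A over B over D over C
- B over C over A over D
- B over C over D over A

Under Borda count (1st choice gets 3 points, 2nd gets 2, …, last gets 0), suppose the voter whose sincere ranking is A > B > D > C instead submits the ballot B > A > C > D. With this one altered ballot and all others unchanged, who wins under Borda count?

B

Borda totals with the altered ballot: A 8, B 18, C 14, D 2.
The winner is unchanged: still B.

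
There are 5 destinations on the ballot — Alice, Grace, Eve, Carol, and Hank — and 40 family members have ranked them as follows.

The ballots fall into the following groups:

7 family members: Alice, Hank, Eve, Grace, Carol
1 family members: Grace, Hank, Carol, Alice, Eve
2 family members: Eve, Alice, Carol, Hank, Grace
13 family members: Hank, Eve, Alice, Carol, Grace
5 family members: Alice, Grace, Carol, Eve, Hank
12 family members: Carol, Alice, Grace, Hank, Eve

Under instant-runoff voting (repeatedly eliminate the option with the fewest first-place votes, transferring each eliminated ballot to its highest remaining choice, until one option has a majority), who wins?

Round 1: Hank 13, Alice 12, Carol 12, Eve 2, Grace 1. Grace has the fewest and is eliminated.
Round 2: Hank 14, Alice 12, Carol 12, Eve 2. Eve has the fewest and is eliminated.
Round 3: Alice 14, Hank 14, Carol 12. Carol has the fewest and is eliminated.
Round 4: Alice 26, Hank 14. Alice has a majority.

Alice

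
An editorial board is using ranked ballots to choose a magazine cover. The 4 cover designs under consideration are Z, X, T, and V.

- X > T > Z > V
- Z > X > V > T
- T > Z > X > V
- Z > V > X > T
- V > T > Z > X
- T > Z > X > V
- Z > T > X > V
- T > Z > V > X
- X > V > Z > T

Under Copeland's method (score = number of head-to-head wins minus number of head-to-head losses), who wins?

T

Pairwise results:
  Z vs X: Z wins 7–2.
  Z vs T: T wins 5–4.
  Z vs V: Z wins 7–2.
  X vs T: T wins 5–4.
  X vs V: X wins 6–3.
  T vs V: T wins 5–4.
Copeland scores (wins − losses):
  Z: 2 − 1 = 1
  X: 1 − 2 = -1
  T: 3 − 0 = 3
  V: 0 − 3 = -3
T has the best Copeland score.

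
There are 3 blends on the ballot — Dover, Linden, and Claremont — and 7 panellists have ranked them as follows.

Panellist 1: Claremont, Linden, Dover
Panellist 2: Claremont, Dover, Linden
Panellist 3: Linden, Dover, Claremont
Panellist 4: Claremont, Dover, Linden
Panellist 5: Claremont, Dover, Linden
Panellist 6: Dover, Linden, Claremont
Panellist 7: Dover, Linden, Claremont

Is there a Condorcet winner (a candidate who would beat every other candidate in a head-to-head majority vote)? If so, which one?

Claremont

Head-to-head results (7 voters total):
Dover vs Linden: Dover wins 5–2.
Dover vs Claremont: Claremont wins 4–3.
Linden vs Claremont: Claremont wins 4–3.
Claremont beats each rival — Dover (4–3), Linden (4–3) — so Claremont is the Condorcet winner.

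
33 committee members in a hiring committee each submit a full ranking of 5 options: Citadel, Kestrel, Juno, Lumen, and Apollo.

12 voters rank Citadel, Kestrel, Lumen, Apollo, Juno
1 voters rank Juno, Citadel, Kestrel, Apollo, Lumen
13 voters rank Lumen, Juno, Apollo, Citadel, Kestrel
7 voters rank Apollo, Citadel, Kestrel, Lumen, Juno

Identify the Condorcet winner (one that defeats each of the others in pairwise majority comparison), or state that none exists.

Head-to-head results (33 voters total):
Citadel vs Kestrel: Citadel wins 33–0.
Citadel vs Juno: Citadel wins 19–14.
Citadel vs Lumen: Citadel wins 20–13.
Citadel vs Apollo: Apollo wins 20–13.
Kestrel vs Juno: Kestrel wins 19–14.
Kestrel vs Lumen: Kestrel wins 20–13.
Kestrel vs Apollo: Apollo wins 20–13.
Juno vs Lumen: Lumen wins 32–1.
Juno vs Apollo: Apollo wins 19–14.
Lumen vs Apollo: Lumen wins 25–8.
No candidate beats all others: Citadel beats Lumen beats Apollo beats Citadel, a majority cycle.

There is no Condorcet winner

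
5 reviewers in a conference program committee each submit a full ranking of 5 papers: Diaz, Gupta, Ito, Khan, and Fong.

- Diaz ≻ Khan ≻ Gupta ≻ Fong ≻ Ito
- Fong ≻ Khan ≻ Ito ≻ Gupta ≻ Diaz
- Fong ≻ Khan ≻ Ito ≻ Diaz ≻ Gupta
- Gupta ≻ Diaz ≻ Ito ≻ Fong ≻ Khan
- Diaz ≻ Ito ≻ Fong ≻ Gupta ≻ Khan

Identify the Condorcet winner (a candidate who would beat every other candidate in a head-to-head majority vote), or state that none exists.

Diaz

Head-to-head results (5 voters total):
Diaz vs Gupta: Diaz wins 3–2.
Diaz vs Ito: Diaz wins 3–2.
Diaz vs Khan: Diaz wins 3–2.
Diaz vs Fong: Diaz wins 3–2.
Gupta vs Ito: Ito wins 3–2.
Gupta vs Khan: Khan wins 3–2.
Gupta vs Fong: Fong wins 3–2.
Ito vs Khan: Khan wins 3–2.
Ito vs Fong: Fong wins 3–2.
Khan vs Fong: Fong wins 4–1.
Diaz beats each rival — Gupta (3–2), Ito (3–2), Khan (3–2), Fong (3–2) — so Diaz is the Condorcet winner.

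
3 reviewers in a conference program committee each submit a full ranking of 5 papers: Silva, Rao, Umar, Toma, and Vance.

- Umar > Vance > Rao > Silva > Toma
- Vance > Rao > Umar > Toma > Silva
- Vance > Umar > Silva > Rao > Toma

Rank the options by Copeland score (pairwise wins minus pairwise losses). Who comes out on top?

Pairwise results:
  Silva vs Rao: Rao wins 2–1.
  Silva vs Umar: Umar wins 3–0.
  Silva vs Toma: Silva wins 2–1.
  Silva vs Vance: Vance wins 3–0.
  Rao vs Umar: Umar wins 2–1.
  Rao vs Toma: Rao wins 3–0.
  Rao vs Vance: Vance wins 3–0.
  Umar vs Toma: Umar wins 3–0.
  Umar vs Vance: Vance wins 2–1.
  Toma vs Vance: Vance wins 3–0.
Copeland scores (wins − losses):
  Silva: 1 − 3 = -2
  Rao: 2 − 2 = 0
  Umar: 3 − 1 = 2
  Toma: 0 − 4 = -4
  Vance: 4 − 0 = 4
Vance has the best Copeland score.

Vance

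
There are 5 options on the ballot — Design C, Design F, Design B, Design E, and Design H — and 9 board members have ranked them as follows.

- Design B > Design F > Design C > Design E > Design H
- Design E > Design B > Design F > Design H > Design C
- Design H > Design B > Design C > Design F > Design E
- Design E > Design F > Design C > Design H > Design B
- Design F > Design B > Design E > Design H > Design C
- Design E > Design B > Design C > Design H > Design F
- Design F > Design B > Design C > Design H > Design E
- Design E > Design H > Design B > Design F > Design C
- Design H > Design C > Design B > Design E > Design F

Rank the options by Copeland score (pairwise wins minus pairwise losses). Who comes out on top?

Design B

Pairwise results:
  Design C vs Design F: Design F wins 6–3.
  Design C vs Design B: Design B wins 7–2.
  Design C vs Design E: Design E wins 5–4.
  Design C vs Design H: Design H wins 5–4.
  Design F vs Design B: Design B wins 6–3.
  Design F vs Design E: Design E wins 5–4.
  Design F vs Design H: Design F wins 5–4.
  Design B vs Design E: Design B wins 5–4.
  Design B vs Design H: Design B wins 5–4.
  Design E vs Design H: Design E wins 6–3.
Copeland scores (wins − losses):
  Design C: 0 − 4 = -4
  Design F: 2 − 2 = 0
  Design B: 4 − 0 = 4
  Design E: 3 − 1 = 2
  Design H: 1 − 3 = -2
Design B has the best Copeland score.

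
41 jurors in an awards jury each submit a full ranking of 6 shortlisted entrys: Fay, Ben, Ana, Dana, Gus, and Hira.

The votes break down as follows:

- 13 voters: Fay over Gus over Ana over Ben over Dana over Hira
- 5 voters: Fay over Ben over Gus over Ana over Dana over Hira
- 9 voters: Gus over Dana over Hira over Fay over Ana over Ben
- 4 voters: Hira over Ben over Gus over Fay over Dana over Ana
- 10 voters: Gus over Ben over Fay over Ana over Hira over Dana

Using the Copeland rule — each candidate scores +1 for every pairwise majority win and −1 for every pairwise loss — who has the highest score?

Pairwise results:
  Fay vs Ben: Fay wins 27–14.
  Fay vs Ana: Fay wins 41–0.
  Fay vs Dana: Fay wins 32–9.
  Fay vs Gus: Gus wins 23–18.
  Fay vs Hira: Fay wins 28–13.
  Ben vs Ana: Ana wins 22–19.
  Ben vs Dana: Ben wins 32–9.
  Ben vs Gus: Gus wins 32–9.
  Ben vs Hira: Ben wins 28–13.
  Ana vs Dana: Ana wins 28–13.
  Ana vs Gus: Gus wins 41–0.
  Ana vs Hira: Ana wins 28–13.
  Dana vs Gus: Gus wins 41–0.
  Dana vs Hira: Dana wins 27–14.
  Gus vs Hira: Gus wins 37–4.
Copeland scores (wins − losses):
  Fay: 4 − 1 = 3
  Ben: 2 − 3 = -1
  Ana: 3 − 2 = 1
  Dana: 1 − 4 = -3
  Gus: 5 − 0 = 5
  Hira: 0 − 5 = -5
Gus has the best Copeland score.

Gus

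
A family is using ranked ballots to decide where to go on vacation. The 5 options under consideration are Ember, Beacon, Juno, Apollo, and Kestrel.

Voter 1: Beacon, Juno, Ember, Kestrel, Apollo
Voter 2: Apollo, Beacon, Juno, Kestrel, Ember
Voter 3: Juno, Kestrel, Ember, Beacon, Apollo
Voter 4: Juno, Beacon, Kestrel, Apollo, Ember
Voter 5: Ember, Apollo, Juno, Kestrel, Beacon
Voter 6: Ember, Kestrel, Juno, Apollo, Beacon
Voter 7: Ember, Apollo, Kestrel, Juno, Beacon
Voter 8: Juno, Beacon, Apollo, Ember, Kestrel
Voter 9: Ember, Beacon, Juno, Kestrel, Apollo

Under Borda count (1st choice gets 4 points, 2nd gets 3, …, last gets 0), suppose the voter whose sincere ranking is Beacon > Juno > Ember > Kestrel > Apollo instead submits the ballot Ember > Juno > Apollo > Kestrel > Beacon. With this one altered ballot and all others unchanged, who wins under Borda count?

Juno

Borda totals with the altered ballot: Ember 23, Beacon 13, Juno 24, Apollo 16, Kestrel 14.
The winner is unchanged: still Juno.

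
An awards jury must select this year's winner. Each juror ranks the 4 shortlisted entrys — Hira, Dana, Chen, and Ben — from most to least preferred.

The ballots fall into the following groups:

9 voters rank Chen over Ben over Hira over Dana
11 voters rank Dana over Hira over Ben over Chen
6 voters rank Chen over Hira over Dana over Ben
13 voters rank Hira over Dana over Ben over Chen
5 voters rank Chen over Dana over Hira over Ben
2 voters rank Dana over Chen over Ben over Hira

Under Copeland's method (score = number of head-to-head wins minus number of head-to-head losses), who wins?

Hira

Pairwise results:
  Hira vs Dana: Hira wins 28–18.
  Hira vs Chen: Hira wins 24–22.
  Hira vs Ben: Hira wins 35–11.
  Dana vs Chen: Dana wins 26–20.
  Dana vs Ben: Dana wins 37–9.
  Chen vs Ben: Ben wins 24–22.
Copeland scores (wins − losses):
  Hira: 3 − 0 = 3
  Dana: 2 − 1 = 1
  Chen: 0 − 3 = -3
  Ben: 1 − 2 = -1
Hira has the best Copeland score.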